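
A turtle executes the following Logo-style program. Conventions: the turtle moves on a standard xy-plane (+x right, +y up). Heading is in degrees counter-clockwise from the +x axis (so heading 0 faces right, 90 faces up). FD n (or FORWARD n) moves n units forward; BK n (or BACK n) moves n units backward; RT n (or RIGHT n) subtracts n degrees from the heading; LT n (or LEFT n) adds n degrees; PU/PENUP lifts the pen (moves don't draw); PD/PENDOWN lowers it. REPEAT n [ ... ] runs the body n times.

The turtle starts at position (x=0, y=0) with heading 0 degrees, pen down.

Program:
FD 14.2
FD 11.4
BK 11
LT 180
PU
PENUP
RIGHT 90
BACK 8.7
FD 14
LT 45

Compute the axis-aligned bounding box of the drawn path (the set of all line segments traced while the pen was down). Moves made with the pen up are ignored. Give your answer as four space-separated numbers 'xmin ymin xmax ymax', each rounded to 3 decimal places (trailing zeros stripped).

Answer: 0 0 25.6 0

Derivation:
Executing turtle program step by step:
Start: pos=(0,0), heading=0, pen down
FD 14.2: (0,0) -> (14.2,0) [heading=0, draw]
FD 11.4: (14.2,0) -> (25.6,0) [heading=0, draw]
BK 11: (25.6,0) -> (14.6,0) [heading=0, draw]
LT 180: heading 0 -> 180
PU: pen up
PU: pen up
RT 90: heading 180 -> 90
BK 8.7: (14.6,0) -> (14.6,-8.7) [heading=90, move]
FD 14: (14.6,-8.7) -> (14.6,5.3) [heading=90, move]
LT 45: heading 90 -> 135
Final: pos=(14.6,5.3), heading=135, 3 segment(s) drawn

Segment endpoints: x in {0, 14.2, 14.6, 25.6}, y in {0}
xmin=0, ymin=0, xmax=25.6, ymax=0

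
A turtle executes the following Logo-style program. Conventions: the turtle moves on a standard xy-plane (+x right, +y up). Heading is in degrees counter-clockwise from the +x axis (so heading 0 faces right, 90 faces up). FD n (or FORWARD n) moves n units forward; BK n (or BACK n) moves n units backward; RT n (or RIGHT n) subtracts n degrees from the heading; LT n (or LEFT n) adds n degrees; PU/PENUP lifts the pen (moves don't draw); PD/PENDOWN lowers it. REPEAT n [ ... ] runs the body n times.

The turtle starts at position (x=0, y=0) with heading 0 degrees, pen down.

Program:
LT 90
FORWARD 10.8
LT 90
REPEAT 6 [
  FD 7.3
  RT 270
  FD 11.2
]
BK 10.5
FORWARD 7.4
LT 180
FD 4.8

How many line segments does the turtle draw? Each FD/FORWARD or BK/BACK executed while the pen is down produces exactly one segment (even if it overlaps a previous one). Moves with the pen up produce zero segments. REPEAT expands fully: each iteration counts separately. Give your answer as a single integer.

Executing turtle program step by step:
Start: pos=(0,0), heading=0, pen down
LT 90: heading 0 -> 90
FD 10.8: (0,0) -> (0,10.8) [heading=90, draw]
LT 90: heading 90 -> 180
REPEAT 6 [
  -- iteration 1/6 --
  FD 7.3: (0,10.8) -> (-7.3,10.8) [heading=180, draw]
  RT 270: heading 180 -> 270
  FD 11.2: (-7.3,10.8) -> (-7.3,-0.4) [heading=270, draw]
  -- iteration 2/6 --
  FD 7.3: (-7.3,-0.4) -> (-7.3,-7.7) [heading=270, draw]
  RT 270: heading 270 -> 0
  FD 11.2: (-7.3,-7.7) -> (3.9,-7.7) [heading=0, draw]
  -- iteration 3/6 --
  FD 7.3: (3.9,-7.7) -> (11.2,-7.7) [heading=0, draw]
  RT 270: heading 0 -> 90
  FD 11.2: (11.2,-7.7) -> (11.2,3.5) [heading=90, draw]
  -- iteration 4/6 --
  FD 7.3: (11.2,3.5) -> (11.2,10.8) [heading=90, draw]
  RT 270: heading 90 -> 180
  FD 11.2: (11.2,10.8) -> (0,10.8) [heading=180, draw]
  -- iteration 5/6 --
  FD 7.3: (0,10.8) -> (-7.3,10.8) [heading=180, draw]
  RT 270: heading 180 -> 270
  FD 11.2: (-7.3,10.8) -> (-7.3,-0.4) [heading=270, draw]
  -- iteration 6/6 --
  FD 7.3: (-7.3,-0.4) -> (-7.3,-7.7) [heading=270, draw]
  RT 270: heading 270 -> 0
  FD 11.2: (-7.3,-7.7) -> (3.9,-7.7) [heading=0, draw]
]
BK 10.5: (3.9,-7.7) -> (-6.6,-7.7) [heading=0, draw]
FD 7.4: (-6.6,-7.7) -> (0.8,-7.7) [heading=0, draw]
LT 180: heading 0 -> 180
FD 4.8: (0.8,-7.7) -> (-4,-7.7) [heading=180, draw]
Final: pos=(-4,-7.7), heading=180, 16 segment(s) drawn
Segments drawn: 16

Answer: 16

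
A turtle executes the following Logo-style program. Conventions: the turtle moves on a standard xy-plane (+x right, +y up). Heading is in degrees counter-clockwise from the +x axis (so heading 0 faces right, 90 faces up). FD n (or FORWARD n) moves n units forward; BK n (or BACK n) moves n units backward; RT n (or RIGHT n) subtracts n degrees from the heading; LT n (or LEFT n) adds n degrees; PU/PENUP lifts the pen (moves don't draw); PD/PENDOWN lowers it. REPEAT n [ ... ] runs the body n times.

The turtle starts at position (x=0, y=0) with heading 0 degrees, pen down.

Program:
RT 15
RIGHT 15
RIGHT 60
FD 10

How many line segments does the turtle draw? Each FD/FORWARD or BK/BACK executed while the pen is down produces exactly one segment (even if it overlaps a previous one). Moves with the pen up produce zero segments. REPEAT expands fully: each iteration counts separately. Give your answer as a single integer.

Answer: 1

Derivation:
Executing turtle program step by step:
Start: pos=(0,0), heading=0, pen down
RT 15: heading 0 -> 345
RT 15: heading 345 -> 330
RT 60: heading 330 -> 270
FD 10: (0,0) -> (0,-10) [heading=270, draw]
Final: pos=(0,-10), heading=270, 1 segment(s) drawn
Segments drawn: 1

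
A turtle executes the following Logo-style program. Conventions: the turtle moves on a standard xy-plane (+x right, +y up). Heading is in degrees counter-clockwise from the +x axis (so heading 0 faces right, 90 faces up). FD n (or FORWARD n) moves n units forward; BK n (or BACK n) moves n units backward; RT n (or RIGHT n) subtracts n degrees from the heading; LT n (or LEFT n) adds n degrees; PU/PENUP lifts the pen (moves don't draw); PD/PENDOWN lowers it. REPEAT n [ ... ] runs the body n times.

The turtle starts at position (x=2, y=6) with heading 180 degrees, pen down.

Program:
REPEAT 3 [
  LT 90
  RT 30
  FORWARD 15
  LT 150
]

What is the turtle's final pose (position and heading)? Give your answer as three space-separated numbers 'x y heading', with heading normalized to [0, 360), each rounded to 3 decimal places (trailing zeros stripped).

Answer: 2 -4.981 90

Derivation:
Executing turtle program step by step:
Start: pos=(2,6), heading=180, pen down
REPEAT 3 [
  -- iteration 1/3 --
  LT 90: heading 180 -> 270
  RT 30: heading 270 -> 240
  FD 15: (2,6) -> (-5.5,-6.99) [heading=240, draw]
  LT 150: heading 240 -> 30
  -- iteration 2/3 --
  LT 90: heading 30 -> 120
  RT 30: heading 120 -> 90
  FD 15: (-5.5,-6.99) -> (-5.5,8.01) [heading=90, draw]
  LT 150: heading 90 -> 240
  -- iteration 3/3 --
  LT 90: heading 240 -> 330
  RT 30: heading 330 -> 300
  FD 15: (-5.5,8.01) -> (2,-4.981) [heading=300, draw]
  LT 150: heading 300 -> 90
]
Final: pos=(2,-4.981), heading=90, 3 segment(s) drawn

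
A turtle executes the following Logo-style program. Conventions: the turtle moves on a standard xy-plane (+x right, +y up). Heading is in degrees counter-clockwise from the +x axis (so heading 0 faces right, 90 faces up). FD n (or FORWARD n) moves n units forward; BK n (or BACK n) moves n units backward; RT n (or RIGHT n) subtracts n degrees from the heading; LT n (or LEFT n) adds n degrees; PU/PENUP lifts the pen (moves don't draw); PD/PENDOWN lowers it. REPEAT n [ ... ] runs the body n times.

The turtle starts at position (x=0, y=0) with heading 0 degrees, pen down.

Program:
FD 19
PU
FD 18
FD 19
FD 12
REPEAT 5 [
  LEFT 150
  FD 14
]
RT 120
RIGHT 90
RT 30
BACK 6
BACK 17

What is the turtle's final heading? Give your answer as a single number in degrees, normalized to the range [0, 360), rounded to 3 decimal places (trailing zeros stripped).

Executing turtle program step by step:
Start: pos=(0,0), heading=0, pen down
FD 19: (0,0) -> (19,0) [heading=0, draw]
PU: pen up
FD 18: (19,0) -> (37,0) [heading=0, move]
FD 19: (37,0) -> (56,0) [heading=0, move]
FD 12: (56,0) -> (68,0) [heading=0, move]
REPEAT 5 [
  -- iteration 1/5 --
  LT 150: heading 0 -> 150
  FD 14: (68,0) -> (55.876,7) [heading=150, move]
  -- iteration 2/5 --
  LT 150: heading 150 -> 300
  FD 14: (55.876,7) -> (62.876,-5.124) [heading=300, move]
  -- iteration 3/5 --
  LT 150: heading 300 -> 90
  FD 14: (62.876,-5.124) -> (62.876,8.876) [heading=90, move]
  -- iteration 4/5 --
  LT 150: heading 90 -> 240
  FD 14: (62.876,8.876) -> (55.876,-3.249) [heading=240, move]
  -- iteration 5/5 --
  LT 150: heading 240 -> 30
  FD 14: (55.876,-3.249) -> (68,3.751) [heading=30, move]
]
RT 120: heading 30 -> 270
RT 90: heading 270 -> 180
RT 30: heading 180 -> 150
BK 6: (68,3.751) -> (73.196,0.751) [heading=150, move]
BK 17: (73.196,0.751) -> (87.919,-7.749) [heading=150, move]
Final: pos=(87.919,-7.749), heading=150, 1 segment(s) drawn

Answer: 150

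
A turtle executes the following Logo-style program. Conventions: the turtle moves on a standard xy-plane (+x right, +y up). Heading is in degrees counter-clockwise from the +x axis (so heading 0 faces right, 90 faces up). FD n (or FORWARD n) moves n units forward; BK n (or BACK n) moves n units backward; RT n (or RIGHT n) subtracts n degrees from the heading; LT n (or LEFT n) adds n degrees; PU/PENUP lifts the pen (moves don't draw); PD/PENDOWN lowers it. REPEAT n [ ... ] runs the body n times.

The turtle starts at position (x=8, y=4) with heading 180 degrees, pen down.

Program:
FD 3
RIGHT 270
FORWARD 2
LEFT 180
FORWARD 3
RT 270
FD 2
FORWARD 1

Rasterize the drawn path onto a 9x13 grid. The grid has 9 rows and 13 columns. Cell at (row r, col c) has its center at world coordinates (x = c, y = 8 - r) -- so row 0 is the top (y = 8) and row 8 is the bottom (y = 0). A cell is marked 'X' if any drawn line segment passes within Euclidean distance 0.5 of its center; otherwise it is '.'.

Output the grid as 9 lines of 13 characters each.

Segment 0: (8,4) -> (5,4)
Segment 1: (5,4) -> (5,2)
Segment 2: (5,2) -> (5,5)
Segment 3: (5,5) -> (3,5)
Segment 4: (3,5) -> (2,5)

Answer: .............
.............
.............
..XXXX.......
.....XXXX....
.....X.......
.....X.......
.............
.............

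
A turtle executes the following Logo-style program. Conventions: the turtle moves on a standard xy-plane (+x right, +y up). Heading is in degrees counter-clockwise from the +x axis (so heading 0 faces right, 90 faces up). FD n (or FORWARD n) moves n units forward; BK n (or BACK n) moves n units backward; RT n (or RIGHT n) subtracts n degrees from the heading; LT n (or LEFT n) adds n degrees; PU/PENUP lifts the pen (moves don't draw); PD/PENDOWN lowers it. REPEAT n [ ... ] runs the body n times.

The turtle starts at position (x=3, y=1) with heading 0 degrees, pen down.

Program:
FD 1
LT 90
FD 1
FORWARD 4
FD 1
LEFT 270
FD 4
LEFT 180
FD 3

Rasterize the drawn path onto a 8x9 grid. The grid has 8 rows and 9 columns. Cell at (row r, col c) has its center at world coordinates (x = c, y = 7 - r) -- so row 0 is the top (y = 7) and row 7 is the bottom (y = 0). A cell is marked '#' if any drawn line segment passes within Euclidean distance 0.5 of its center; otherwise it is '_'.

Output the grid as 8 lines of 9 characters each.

Answer: ____#####
____#____
____#____
____#____
____#____
____#____
___##____
_________

Derivation:
Segment 0: (3,1) -> (4,1)
Segment 1: (4,1) -> (4,2)
Segment 2: (4,2) -> (4,6)
Segment 3: (4,6) -> (4,7)
Segment 4: (4,7) -> (8,7)
Segment 5: (8,7) -> (5,7)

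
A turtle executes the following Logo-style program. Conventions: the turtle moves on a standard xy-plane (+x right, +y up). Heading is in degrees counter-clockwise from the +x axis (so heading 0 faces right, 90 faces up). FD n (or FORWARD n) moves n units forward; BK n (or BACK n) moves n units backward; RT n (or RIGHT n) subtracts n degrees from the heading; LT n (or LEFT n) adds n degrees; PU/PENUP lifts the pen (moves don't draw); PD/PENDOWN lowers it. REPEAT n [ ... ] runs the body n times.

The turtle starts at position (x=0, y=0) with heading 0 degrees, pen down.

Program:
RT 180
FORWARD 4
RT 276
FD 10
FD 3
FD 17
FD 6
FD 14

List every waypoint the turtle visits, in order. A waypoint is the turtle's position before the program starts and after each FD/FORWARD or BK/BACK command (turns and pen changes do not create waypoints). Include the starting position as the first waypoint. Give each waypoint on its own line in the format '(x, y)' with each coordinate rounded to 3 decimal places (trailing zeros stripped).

Answer: (0, 0)
(-4, 0)
(-5.045, -9.945)
(-5.359, -12.929)
(-7.136, -29.836)
(-7.763, -35.803)
(-9.226, -49.726)

Derivation:
Executing turtle program step by step:
Start: pos=(0,0), heading=0, pen down
RT 180: heading 0 -> 180
FD 4: (0,0) -> (-4,0) [heading=180, draw]
RT 276: heading 180 -> 264
FD 10: (-4,0) -> (-5.045,-9.945) [heading=264, draw]
FD 3: (-5.045,-9.945) -> (-5.359,-12.929) [heading=264, draw]
FD 17: (-5.359,-12.929) -> (-7.136,-29.836) [heading=264, draw]
FD 6: (-7.136,-29.836) -> (-7.763,-35.803) [heading=264, draw]
FD 14: (-7.763,-35.803) -> (-9.226,-49.726) [heading=264, draw]
Final: pos=(-9.226,-49.726), heading=264, 6 segment(s) drawn
Waypoints (7 total):
(0, 0)
(-4, 0)
(-5.045, -9.945)
(-5.359, -12.929)
(-7.136, -29.836)
(-7.763, -35.803)
(-9.226, -49.726)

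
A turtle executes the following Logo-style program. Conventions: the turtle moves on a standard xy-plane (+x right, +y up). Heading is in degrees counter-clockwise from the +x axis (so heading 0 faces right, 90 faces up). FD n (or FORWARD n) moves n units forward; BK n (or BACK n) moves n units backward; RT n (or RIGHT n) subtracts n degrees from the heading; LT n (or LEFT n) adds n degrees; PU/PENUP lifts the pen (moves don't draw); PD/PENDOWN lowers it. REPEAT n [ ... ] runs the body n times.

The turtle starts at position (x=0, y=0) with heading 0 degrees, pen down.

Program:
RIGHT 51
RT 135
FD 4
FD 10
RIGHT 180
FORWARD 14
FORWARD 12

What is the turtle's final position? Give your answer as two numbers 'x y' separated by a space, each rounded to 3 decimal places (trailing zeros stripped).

Answer: 11.934 -1.254

Derivation:
Executing turtle program step by step:
Start: pos=(0,0), heading=0, pen down
RT 51: heading 0 -> 309
RT 135: heading 309 -> 174
FD 4: (0,0) -> (-3.978,0.418) [heading=174, draw]
FD 10: (-3.978,0.418) -> (-13.923,1.463) [heading=174, draw]
RT 180: heading 174 -> 354
FD 14: (-13.923,1.463) -> (0,0) [heading=354, draw]
FD 12: (0,0) -> (11.934,-1.254) [heading=354, draw]
Final: pos=(11.934,-1.254), heading=354, 4 segment(s) drawn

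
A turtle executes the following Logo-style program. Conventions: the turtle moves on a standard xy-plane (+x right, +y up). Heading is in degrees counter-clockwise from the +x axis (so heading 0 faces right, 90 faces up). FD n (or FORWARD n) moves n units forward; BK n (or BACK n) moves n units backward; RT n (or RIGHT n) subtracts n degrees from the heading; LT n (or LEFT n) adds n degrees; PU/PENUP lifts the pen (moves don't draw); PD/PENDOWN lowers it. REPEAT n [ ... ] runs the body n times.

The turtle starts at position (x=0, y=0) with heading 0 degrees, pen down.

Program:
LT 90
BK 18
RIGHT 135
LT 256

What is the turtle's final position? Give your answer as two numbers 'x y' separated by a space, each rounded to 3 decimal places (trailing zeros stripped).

Answer: 0 -18

Derivation:
Executing turtle program step by step:
Start: pos=(0,0), heading=0, pen down
LT 90: heading 0 -> 90
BK 18: (0,0) -> (0,-18) [heading=90, draw]
RT 135: heading 90 -> 315
LT 256: heading 315 -> 211
Final: pos=(0,-18), heading=211, 1 segment(s) drawn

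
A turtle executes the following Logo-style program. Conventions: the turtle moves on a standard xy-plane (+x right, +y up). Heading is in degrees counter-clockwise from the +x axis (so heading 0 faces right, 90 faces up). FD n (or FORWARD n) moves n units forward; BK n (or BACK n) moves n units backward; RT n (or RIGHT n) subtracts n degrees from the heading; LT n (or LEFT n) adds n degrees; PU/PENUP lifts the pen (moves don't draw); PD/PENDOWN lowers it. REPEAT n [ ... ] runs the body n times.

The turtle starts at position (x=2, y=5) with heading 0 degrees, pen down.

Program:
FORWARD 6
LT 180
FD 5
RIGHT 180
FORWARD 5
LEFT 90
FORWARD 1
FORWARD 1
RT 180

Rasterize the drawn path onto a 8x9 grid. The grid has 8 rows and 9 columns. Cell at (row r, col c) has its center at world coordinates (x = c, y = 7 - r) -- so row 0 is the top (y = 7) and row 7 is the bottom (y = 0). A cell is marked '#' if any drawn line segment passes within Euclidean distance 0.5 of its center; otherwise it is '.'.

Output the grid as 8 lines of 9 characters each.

Segment 0: (2,5) -> (8,5)
Segment 1: (8,5) -> (3,5)
Segment 2: (3,5) -> (8,5)
Segment 3: (8,5) -> (8,6)
Segment 4: (8,6) -> (8,7)

Answer: ........#
........#
..#######
.........
.........
.........
.........
.........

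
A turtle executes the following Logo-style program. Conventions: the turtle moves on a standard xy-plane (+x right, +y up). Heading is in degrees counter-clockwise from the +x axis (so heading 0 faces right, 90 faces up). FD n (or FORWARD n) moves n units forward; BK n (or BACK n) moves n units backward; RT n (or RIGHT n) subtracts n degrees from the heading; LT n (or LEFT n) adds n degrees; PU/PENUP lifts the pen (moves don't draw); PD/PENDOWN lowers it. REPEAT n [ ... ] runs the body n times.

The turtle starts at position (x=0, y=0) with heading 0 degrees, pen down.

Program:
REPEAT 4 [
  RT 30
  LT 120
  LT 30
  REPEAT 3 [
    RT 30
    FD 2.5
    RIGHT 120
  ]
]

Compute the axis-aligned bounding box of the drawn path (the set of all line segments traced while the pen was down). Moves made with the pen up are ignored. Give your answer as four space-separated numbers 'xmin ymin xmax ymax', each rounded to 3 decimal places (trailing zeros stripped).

Executing turtle program step by step:
Start: pos=(0,0), heading=0, pen down
REPEAT 4 [
  -- iteration 1/4 --
  RT 30: heading 0 -> 330
  LT 120: heading 330 -> 90
  LT 30: heading 90 -> 120
  REPEAT 3 [
    -- iteration 1/3 --
    RT 30: heading 120 -> 90
    FD 2.5: (0,0) -> (0,2.5) [heading=90, draw]
    RT 120: heading 90 -> 330
    -- iteration 2/3 --
    RT 30: heading 330 -> 300
    FD 2.5: (0,2.5) -> (1.25,0.335) [heading=300, draw]
    RT 120: heading 300 -> 180
    -- iteration 3/3 --
    RT 30: heading 180 -> 150
    FD 2.5: (1.25,0.335) -> (-0.915,1.585) [heading=150, draw]
    RT 120: heading 150 -> 30
  ]
  -- iteration 2/4 --
  RT 30: heading 30 -> 0
  LT 120: heading 0 -> 120
  LT 30: heading 120 -> 150
  REPEAT 3 [
    -- iteration 1/3 --
    RT 30: heading 150 -> 120
    FD 2.5: (-0.915,1.585) -> (-2.165,3.75) [heading=120, draw]
    RT 120: heading 120 -> 0
    -- iteration 2/3 --
    RT 30: heading 0 -> 330
    FD 2.5: (-2.165,3.75) -> (0,2.5) [heading=330, draw]
    RT 120: heading 330 -> 210
    -- iteration 3/3 --
    RT 30: heading 210 -> 180
    FD 2.5: (0,2.5) -> (-2.5,2.5) [heading=180, draw]
    RT 120: heading 180 -> 60
  ]
  -- iteration 3/4 --
  RT 30: heading 60 -> 30
  LT 120: heading 30 -> 150
  LT 30: heading 150 -> 180
  REPEAT 3 [
    -- iteration 1/3 --
    RT 30: heading 180 -> 150
    FD 2.5: (-2.5,2.5) -> (-4.665,3.75) [heading=150, draw]
    RT 120: heading 150 -> 30
    -- iteration 2/3 --
    RT 30: heading 30 -> 0
    FD 2.5: (-4.665,3.75) -> (-2.165,3.75) [heading=0, draw]
    RT 120: heading 0 -> 240
    -- iteration 3/3 --
    RT 30: heading 240 -> 210
    FD 2.5: (-2.165,3.75) -> (-4.33,2.5) [heading=210, draw]
    RT 120: heading 210 -> 90
  ]
  -- iteration 4/4 --
  RT 30: heading 90 -> 60
  LT 120: heading 60 -> 180
  LT 30: heading 180 -> 210
  REPEAT 3 [
    -- iteration 1/3 --
    RT 30: heading 210 -> 180
    FD 2.5: (-4.33,2.5) -> (-6.83,2.5) [heading=180, draw]
    RT 120: heading 180 -> 60
    -- iteration 2/3 --
    RT 30: heading 60 -> 30
    FD 2.5: (-6.83,2.5) -> (-4.665,3.75) [heading=30, draw]
    RT 120: heading 30 -> 270
    -- iteration 3/3 --
    RT 30: heading 270 -> 240
    FD 2.5: (-4.665,3.75) -> (-5.915,1.585) [heading=240, draw]
    RT 120: heading 240 -> 120
  ]
]
Final: pos=(-5.915,1.585), heading=120, 12 segment(s) drawn

Segment endpoints: x in {-6.83, -5.915, -4.665, -4.33, -2.5, -2.165, -2.165, -0.915, 0, 0, 0, 1.25}, y in {0, 0.335, 1.585, 1.585, 2.5, 2.5, 2.5, 2.5, 3.75, 3.75, 3.75}
xmin=-6.83, ymin=0, xmax=1.25, ymax=3.75

Answer: -6.83 0 1.25 3.75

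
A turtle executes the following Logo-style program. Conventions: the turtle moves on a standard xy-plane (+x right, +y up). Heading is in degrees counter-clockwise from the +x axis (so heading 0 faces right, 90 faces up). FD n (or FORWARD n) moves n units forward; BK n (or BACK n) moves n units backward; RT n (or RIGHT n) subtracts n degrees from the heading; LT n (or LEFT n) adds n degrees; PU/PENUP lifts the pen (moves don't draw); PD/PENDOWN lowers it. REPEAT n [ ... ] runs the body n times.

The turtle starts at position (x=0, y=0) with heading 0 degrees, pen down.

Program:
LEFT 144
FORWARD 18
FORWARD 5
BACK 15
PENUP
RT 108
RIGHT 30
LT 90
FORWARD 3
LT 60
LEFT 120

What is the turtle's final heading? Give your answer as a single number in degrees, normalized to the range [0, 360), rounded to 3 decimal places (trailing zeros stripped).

Executing turtle program step by step:
Start: pos=(0,0), heading=0, pen down
LT 144: heading 0 -> 144
FD 18: (0,0) -> (-14.562,10.58) [heading=144, draw]
FD 5: (-14.562,10.58) -> (-18.607,13.519) [heading=144, draw]
BK 15: (-18.607,13.519) -> (-6.472,4.702) [heading=144, draw]
PU: pen up
RT 108: heading 144 -> 36
RT 30: heading 36 -> 6
LT 90: heading 6 -> 96
FD 3: (-6.472,4.702) -> (-6.786,7.686) [heading=96, move]
LT 60: heading 96 -> 156
LT 120: heading 156 -> 276
Final: pos=(-6.786,7.686), heading=276, 3 segment(s) drawn

Answer: 276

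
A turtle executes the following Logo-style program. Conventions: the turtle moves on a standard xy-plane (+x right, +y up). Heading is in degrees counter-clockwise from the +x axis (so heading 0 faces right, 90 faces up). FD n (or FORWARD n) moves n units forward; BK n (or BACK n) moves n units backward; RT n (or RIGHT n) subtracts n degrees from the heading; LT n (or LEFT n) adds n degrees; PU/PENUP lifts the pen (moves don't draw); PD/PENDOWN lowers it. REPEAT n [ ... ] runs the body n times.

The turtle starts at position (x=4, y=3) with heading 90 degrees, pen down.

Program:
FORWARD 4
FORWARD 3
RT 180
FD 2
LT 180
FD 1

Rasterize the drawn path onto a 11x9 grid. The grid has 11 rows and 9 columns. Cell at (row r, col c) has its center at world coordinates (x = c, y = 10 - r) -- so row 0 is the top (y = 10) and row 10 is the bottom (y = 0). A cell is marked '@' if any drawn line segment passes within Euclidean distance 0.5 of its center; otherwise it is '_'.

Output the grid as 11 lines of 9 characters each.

Segment 0: (4,3) -> (4,7)
Segment 1: (4,7) -> (4,10)
Segment 2: (4,10) -> (4,8)
Segment 3: (4,8) -> (4,9)

Answer: ____@____
____@____
____@____
____@____
____@____
____@____
____@____
____@____
_________
_________
_________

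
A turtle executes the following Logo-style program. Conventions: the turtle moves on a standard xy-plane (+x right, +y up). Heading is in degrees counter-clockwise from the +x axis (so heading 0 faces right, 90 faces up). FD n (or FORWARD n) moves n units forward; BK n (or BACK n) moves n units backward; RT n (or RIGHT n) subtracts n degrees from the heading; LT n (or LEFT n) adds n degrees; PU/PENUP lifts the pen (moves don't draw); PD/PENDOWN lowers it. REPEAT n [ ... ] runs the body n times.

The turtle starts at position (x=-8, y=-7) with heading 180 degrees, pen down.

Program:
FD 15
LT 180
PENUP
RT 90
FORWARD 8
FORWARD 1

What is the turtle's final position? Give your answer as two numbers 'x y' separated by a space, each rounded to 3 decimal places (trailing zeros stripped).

Answer: -23 -16

Derivation:
Executing turtle program step by step:
Start: pos=(-8,-7), heading=180, pen down
FD 15: (-8,-7) -> (-23,-7) [heading=180, draw]
LT 180: heading 180 -> 0
PU: pen up
RT 90: heading 0 -> 270
FD 8: (-23,-7) -> (-23,-15) [heading=270, move]
FD 1: (-23,-15) -> (-23,-16) [heading=270, move]
Final: pos=(-23,-16), heading=270, 1 segment(s) drawn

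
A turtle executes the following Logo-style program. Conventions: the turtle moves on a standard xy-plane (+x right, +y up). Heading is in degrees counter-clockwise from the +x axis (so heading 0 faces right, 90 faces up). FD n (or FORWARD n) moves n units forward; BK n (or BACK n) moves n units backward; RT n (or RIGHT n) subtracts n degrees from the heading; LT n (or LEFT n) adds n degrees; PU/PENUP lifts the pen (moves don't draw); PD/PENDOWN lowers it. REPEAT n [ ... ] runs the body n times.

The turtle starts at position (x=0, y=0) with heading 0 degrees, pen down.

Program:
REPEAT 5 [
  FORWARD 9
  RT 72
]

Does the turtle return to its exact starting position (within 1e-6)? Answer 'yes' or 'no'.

Answer: yes

Derivation:
Executing turtle program step by step:
Start: pos=(0,0), heading=0, pen down
REPEAT 5 [
  -- iteration 1/5 --
  FD 9: (0,0) -> (9,0) [heading=0, draw]
  RT 72: heading 0 -> 288
  -- iteration 2/5 --
  FD 9: (9,0) -> (11.781,-8.56) [heading=288, draw]
  RT 72: heading 288 -> 216
  -- iteration 3/5 --
  FD 9: (11.781,-8.56) -> (4.5,-13.85) [heading=216, draw]
  RT 72: heading 216 -> 144
  -- iteration 4/5 --
  FD 9: (4.5,-13.85) -> (-2.781,-8.56) [heading=144, draw]
  RT 72: heading 144 -> 72
  -- iteration 5/5 --
  FD 9: (-2.781,-8.56) -> (0,0) [heading=72, draw]
  RT 72: heading 72 -> 0
]
Final: pos=(0,0), heading=0, 5 segment(s) drawn

Start position: (0, 0)
Final position: (0, 0)
Distance = 0; < 1e-6 -> CLOSED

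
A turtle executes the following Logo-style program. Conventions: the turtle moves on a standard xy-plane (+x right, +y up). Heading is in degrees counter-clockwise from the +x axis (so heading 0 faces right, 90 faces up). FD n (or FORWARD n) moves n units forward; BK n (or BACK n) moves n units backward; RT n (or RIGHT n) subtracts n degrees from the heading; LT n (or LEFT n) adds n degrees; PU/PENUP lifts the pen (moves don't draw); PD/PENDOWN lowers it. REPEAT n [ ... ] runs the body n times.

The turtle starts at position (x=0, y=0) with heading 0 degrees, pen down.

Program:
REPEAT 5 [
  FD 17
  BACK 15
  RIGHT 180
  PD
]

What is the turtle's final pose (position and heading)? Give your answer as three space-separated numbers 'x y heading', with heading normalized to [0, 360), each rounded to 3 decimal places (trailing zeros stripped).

Executing turtle program step by step:
Start: pos=(0,0), heading=0, pen down
REPEAT 5 [
  -- iteration 1/5 --
  FD 17: (0,0) -> (17,0) [heading=0, draw]
  BK 15: (17,0) -> (2,0) [heading=0, draw]
  RT 180: heading 0 -> 180
  PD: pen down
  -- iteration 2/5 --
  FD 17: (2,0) -> (-15,0) [heading=180, draw]
  BK 15: (-15,0) -> (0,0) [heading=180, draw]
  RT 180: heading 180 -> 0
  PD: pen down
  -- iteration 3/5 --
  FD 17: (0,0) -> (17,0) [heading=0, draw]
  BK 15: (17,0) -> (2,0) [heading=0, draw]
  RT 180: heading 0 -> 180
  PD: pen down
  -- iteration 4/5 --
  FD 17: (2,0) -> (-15,0) [heading=180, draw]
  BK 15: (-15,0) -> (0,0) [heading=180, draw]
  RT 180: heading 180 -> 0
  PD: pen down
  -- iteration 5/5 --
  FD 17: (0,0) -> (17,0) [heading=0, draw]
  BK 15: (17,0) -> (2,0) [heading=0, draw]
  RT 180: heading 0 -> 180
  PD: pen down
]
Final: pos=(2,0), heading=180, 10 segment(s) drawn

Answer: 2 0 180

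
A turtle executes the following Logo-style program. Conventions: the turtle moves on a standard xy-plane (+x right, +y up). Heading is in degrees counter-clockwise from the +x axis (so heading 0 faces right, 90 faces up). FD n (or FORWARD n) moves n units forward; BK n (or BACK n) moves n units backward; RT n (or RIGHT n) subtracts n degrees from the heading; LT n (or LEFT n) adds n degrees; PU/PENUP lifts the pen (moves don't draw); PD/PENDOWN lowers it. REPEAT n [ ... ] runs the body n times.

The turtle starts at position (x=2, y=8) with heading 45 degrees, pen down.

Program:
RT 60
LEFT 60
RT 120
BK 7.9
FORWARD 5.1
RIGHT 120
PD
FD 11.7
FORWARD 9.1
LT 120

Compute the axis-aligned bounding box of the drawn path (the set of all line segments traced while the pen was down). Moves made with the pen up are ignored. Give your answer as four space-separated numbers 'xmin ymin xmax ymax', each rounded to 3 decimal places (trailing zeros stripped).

Answer: -18.816 8 2 16.088

Derivation:
Executing turtle program step by step:
Start: pos=(2,8), heading=45, pen down
RT 60: heading 45 -> 345
LT 60: heading 345 -> 45
RT 120: heading 45 -> 285
BK 7.9: (2,8) -> (-0.045,15.631) [heading=285, draw]
FD 5.1: (-0.045,15.631) -> (1.275,10.705) [heading=285, draw]
RT 120: heading 285 -> 165
PD: pen down
FD 11.7: (1.275,10.705) -> (-10.026,13.733) [heading=165, draw]
FD 9.1: (-10.026,13.733) -> (-18.816,16.088) [heading=165, draw]
LT 120: heading 165 -> 285
Final: pos=(-18.816,16.088), heading=285, 4 segment(s) drawn

Segment endpoints: x in {-18.816, -10.026, -0.045, 1.275, 2}, y in {8, 10.705, 13.733, 15.631, 16.088}
xmin=-18.816, ymin=8, xmax=2, ymax=16.088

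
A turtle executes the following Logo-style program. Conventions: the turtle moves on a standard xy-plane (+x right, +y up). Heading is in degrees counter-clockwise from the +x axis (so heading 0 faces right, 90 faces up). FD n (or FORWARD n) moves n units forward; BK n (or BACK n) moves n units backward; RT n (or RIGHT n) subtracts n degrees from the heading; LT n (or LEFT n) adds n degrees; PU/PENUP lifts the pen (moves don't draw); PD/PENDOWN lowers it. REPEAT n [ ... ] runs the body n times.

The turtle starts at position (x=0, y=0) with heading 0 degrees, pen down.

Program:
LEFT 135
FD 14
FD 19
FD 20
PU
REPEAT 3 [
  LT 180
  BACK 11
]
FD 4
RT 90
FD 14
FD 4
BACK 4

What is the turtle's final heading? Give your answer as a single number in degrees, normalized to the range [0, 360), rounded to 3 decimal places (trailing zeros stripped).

Answer: 225

Derivation:
Executing turtle program step by step:
Start: pos=(0,0), heading=0, pen down
LT 135: heading 0 -> 135
FD 14: (0,0) -> (-9.899,9.899) [heading=135, draw]
FD 19: (-9.899,9.899) -> (-23.335,23.335) [heading=135, draw]
FD 20: (-23.335,23.335) -> (-37.477,37.477) [heading=135, draw]
PU: pen up
REPEAT 3 [
  -- iteration 1/3 --
  LT 180: heading 135 -> 315
  BK 11: (-37.477,37.477) -> (-45.255,45.255) [heading=315, move]
  -- iteration 2/3 --
  LT 180: heading 315 -> 135
  BK 11: (-45.255,45.255) -> (-37.477,37.477) [heading=135, move]
  -- iteration 3/3 --
  LT 180: heading 135 -> 315
  BK 11: (-37.477,37.477) -> (-45.255,45.255) [heading=315, move]
]
FD 4: (-45.255,45.255) -> (-42.426,42.426) [heading=315, move]
RT 90: heading 315 -> 225
FD 14: (-42.426,42.426) -> (-52.326,32.527) [heading=225, move]
FD 4: (-52.326,32.527) -> (-55.154,29.698) [heading=225, move]
BK 4: (-55.154,29.698) -> (-52.326,32.527) [heading=225, move]
Final: pos=(-52.326,32.527), heading=225, 3 segment(s) drawn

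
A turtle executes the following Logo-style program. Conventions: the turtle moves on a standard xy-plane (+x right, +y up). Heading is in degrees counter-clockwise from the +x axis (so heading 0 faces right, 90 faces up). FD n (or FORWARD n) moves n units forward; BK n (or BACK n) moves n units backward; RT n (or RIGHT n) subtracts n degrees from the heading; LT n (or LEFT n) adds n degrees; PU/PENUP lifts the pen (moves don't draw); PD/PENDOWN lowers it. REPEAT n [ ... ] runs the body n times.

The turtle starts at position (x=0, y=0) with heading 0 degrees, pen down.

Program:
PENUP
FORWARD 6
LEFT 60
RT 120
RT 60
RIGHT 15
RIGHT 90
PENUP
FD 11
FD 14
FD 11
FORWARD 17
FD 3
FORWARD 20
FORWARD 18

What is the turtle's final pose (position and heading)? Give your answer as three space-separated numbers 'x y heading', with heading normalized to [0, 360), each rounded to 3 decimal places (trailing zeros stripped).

Executing turtle program step by step:
Start: pos=(0,0), heading=0, pen down
PU: pen up
FD 6: (0,0) -> (6,0) [heading=0, move]
LT 60: heading 0 -> 60
RT 120: heading 60 -> 300
RT 60: heading 300 -> 240
RT 15: heading 240 -> 225
RT 90: heading 225 -> 135
PU: pen up
FD 11: (6,0) -> (-1.778,7.778) [heading=135, move]
FD 14: (-1.778,7.778) -> (-11.678,17.678) [heading=135, move]
FD 11: (-11.678,17.678) -> (-19.456,25.456) [heading=135, move]
FD 17: (-19.456,25.456) -> (-31.477,37.477) [heading=135, move]
FD 3: (-31.477,37.477) -> (-33.598,39.598) [heading=135, move]
FD 20: (-33.598,39.598) -> (-47.74,53.74) [heading=135, move]
FD 18: (-47.74,53.74) -> (-60.468,66.468) [heading=135, move]
Final: pos=(-60.468,66.468), heading=135, 0 segment(s) drawn

Answer: -60.468 66.468 135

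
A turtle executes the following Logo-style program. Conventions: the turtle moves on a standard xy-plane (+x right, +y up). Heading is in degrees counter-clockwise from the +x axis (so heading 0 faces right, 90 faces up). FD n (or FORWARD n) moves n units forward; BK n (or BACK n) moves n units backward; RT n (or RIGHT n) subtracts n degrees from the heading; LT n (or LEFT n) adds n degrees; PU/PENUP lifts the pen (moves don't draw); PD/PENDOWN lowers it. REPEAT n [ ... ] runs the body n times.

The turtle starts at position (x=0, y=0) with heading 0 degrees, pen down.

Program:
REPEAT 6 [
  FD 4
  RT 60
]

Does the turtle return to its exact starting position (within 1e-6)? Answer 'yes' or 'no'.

Executing turtle program step by step:
Start: pos=(0,0), heading=0, pen down
REPEAT 6 [
  -- iteration 1/6 --
  FD 4: (0,0) -> (4,0) [heading=0, draw]
  RT 60: heading 0 -> 300
  -- iteration 2/6 --
  FD 4: (4,0) -> (6,-3.464) [heading=300, draw]
  RT 60: heading 300 -> 240
  -- iteration 3/6 --
  FD 4: (6,-3.464) -> (4,-6.928) [heading=240, draw]
  RT 60: heading 240 -> 180
  -- iteration 4/6 --
  FD 4: (4,-6.928) -> (0,-6.928) [heading=180, draw]
  RT 60: heading 180 -> 120
  -- iteration 5/6 --
  FD 4: (0,-6.928) -> (-2,-3.464) [heading=120, draw]
  RT 60: heading 120 -> 60
  -- iteration 6/6 --
  FD 4: (-2,-3.464) -> (0,0) [heading=60, draw]
  RT 60: heading 60 -> 0
]
Final: pos=(0,0), heading=0, 6 segment(s) drawn

Start position: (0, 0)
Final position: (0, 0)
Distance = 0; < 1e-6 -> CLOSED

Answer: yes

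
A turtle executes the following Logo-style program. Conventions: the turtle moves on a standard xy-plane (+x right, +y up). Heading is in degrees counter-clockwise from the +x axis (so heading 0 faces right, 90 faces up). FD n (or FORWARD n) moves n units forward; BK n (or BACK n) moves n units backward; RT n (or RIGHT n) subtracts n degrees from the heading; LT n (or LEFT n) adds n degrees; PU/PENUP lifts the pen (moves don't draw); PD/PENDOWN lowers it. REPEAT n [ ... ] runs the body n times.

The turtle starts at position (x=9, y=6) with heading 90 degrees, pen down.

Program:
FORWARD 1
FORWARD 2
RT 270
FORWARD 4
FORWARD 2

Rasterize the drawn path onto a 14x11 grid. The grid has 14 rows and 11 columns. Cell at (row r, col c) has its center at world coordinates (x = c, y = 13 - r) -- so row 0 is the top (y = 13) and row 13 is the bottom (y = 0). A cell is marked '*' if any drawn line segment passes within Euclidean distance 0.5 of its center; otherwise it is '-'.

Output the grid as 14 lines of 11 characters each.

Answer: -----------
-----------
-----------
-----------
---*******-
---------*-
---------*-
---------*-
-----------
-----------
-----------
-----------
-----------
-----------

Derivation:
Segment 0: (9,6) -> (9,7)
Segment 1: (9,7) -> (9,9)
Segment 2: (9,9) -> (5,9)
Segment 3: (5,9) -> (3,9)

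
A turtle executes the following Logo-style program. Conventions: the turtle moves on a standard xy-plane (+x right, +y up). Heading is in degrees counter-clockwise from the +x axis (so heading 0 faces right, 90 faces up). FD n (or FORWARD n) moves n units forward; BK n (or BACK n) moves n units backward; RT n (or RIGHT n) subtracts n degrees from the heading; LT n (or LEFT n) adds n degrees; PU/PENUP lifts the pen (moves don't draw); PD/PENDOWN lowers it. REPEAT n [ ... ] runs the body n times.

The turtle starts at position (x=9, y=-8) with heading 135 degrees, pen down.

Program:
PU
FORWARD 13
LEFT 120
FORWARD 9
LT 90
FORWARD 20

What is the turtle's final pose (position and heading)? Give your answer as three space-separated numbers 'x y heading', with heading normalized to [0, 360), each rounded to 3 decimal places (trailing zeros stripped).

Answer: 16.797 -12.677 345

Derivation:
Executing turtle program step by step:
Start: pos=(9,-8), heading=135, pen down
PU: pen up
FD 13: (9,-8) -> (-0.192,1.192) [heading=135, move]
LT 120: heading 135 -> 255
FD 9: (-0.192,1.192) -> (-2.522,-7.501) [heading=255, move]
LT 90: heading 255 -> 345
FD 20: (-2.522,-7.501) -> (16.797,-12.677) [heading=345, move]
Final: pos=(16.797,-12.677), heading=345, 0 segment(s) drawn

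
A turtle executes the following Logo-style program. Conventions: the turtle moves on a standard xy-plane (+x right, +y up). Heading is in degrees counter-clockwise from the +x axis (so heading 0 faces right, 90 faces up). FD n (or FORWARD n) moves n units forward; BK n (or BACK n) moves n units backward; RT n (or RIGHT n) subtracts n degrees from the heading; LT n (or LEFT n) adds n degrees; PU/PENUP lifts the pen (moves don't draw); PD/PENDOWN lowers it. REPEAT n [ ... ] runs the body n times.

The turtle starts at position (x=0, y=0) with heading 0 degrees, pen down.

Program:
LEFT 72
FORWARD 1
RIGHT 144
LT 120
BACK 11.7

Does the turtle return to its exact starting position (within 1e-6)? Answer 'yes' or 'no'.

Executing turtle program step by step:
Start: pos=(0,0), heading=0, pen down
LT 72: heading 0 -> 72
FD 1: (0,0) -> (0.309,0.951) [heading=72, draw]
RT 144: heading 72 -> 288
LT 120: heading 288 -> 48
BK 11.7: (0.309,0.951) -> (-7.52,-7.744) [heading=48, draw]
Final: pos=(-7.52,-7.744), heading=48, 2 segment(s) drawn

Start position: (0, 0)
Final position: (-7.52, -7.744)
Distance = 10.794; >= 1e-6 -> NOT closed

Answer: no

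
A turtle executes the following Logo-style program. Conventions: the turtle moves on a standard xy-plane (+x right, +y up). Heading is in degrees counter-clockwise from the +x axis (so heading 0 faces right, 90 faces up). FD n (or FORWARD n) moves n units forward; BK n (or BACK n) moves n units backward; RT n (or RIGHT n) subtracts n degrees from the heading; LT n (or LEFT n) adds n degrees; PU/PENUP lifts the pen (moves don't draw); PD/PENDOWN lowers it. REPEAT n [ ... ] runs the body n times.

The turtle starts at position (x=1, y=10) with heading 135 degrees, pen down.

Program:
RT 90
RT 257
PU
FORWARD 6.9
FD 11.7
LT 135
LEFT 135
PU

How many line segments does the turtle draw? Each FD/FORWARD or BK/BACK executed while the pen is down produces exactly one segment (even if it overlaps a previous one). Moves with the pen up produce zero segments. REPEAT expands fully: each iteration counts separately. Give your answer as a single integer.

Answer: 0

Derivation:
Executing turtle program step by step:
Start: pos=(1,10), heading=135, pen down
RT 90: heading 135 -> 45
RT 257: heading 45 -> 148
PU: pen up
FD 6.9: (1,10) -> (-4.852,13.656) [heading=148, move]
FD 11.7: (-4.852,13.656) -> (-14.774,19.856) [heading=148, move]
LT 135: heading 148 -> 283
LT 135: heading 283 -> 58
PU: pen up
Final: pos=(-14.774,19.856), heading=58, 0 segment(s) drawn
Segments drawn: 0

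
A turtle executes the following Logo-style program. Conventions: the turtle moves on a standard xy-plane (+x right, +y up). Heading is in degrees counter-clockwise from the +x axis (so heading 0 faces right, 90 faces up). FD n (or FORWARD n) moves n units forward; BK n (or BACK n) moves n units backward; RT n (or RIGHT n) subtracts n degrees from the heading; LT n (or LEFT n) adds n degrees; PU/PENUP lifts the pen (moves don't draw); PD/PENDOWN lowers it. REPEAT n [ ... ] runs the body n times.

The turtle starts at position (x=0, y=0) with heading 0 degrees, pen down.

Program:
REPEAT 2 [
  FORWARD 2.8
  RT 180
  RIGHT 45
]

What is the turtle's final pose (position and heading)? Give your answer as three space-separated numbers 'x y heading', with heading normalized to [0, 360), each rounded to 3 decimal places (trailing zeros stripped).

Executing turtle program step by step:
Start: pos=(0,0), heading=0, pen down
REPEAT 2 [
  -- iteration 1/2 --
  FD 2.8: (0,0) -> (2.8,0) [heading=0, draw]
  RT 180: heading 0 -> 180
  RT 45: heading 180 -> 135
  -- iteration 2/2 --
  FD 2.8: (2.8,0) -> (0.82,1.98) [heading=135, draw]
  RT 180: heading 135 -> 315
  RT 45: heading 315 -> 270
]
Final: pos=(0.82,1.98), heading=270, 2 segment(s) drawn

Answer: 0.82 1.98 270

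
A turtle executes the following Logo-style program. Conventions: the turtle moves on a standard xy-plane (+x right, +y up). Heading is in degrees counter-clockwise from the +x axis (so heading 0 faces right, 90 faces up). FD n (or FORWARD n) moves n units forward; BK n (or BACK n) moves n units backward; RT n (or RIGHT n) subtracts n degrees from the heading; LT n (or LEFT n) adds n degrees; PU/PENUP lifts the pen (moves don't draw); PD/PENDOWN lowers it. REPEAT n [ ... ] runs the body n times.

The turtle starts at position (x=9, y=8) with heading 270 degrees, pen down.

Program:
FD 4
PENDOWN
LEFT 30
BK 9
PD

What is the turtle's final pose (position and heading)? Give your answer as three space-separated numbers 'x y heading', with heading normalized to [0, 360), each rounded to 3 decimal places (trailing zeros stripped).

Answer: 4.5 11.794 300

Derivation:
Executing turtle program step by step:
Start: pos=(9,8), heading=270, pen down
FD 4: (9,8) -> (9,4) [heading=270, draw]
PD: pen down
LT 30: heading 270 -> 300
BK 9: (9,4) -> (4.5,11.794) [heading=300, draw]
PD: pen down
Final: pos=(4.5,11.794), heading=300, 2 segment(s) drawn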